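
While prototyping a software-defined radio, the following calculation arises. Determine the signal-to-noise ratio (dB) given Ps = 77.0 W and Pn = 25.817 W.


SNR in decibels:
SNR = 10 * log10(Ps / Pn)
    = 10 * log10(77.0 / 25.817)
    = 10 * log10(2.9825)
    = 10 * 0.4746
    = 4.75 dB

4.75 dB


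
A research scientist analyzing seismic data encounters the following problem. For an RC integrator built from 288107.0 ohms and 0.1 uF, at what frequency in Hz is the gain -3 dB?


Cutoff frequency of a first-order RC filter:
fc = 1 / (2 * pi * R * C)
C = 0.1 uF = 1e-07 F
fc = 1 / (2 * pi * 288107.0 * 1e-07)
   = 1 / 0.18102296692956
   = 5.524161 Hz

5.524161 Hz


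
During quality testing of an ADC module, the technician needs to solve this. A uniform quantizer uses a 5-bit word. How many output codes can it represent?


Number of quantization levels = 2^N
= 2^5
= 32

32


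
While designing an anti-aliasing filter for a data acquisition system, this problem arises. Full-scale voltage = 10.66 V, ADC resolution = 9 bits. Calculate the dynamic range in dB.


Dynamic range from full-scale to LSB:
V_min = V_max / 2^bits = 10.66 / 2^9
DR = 20 * log10(V_max / V_min)
   = 20 * log10(2^9)
   = 20 * 9 * log10(2)
   = 54.19 dB

54.19 dB


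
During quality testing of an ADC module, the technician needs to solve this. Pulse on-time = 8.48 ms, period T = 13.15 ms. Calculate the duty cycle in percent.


Duty cycle as a percentage:
DC = (t_on / T) * 100
   = (8.48 / 13.15) * 100
   = 0.644867 * 100
   = 64.49 %

64.49 %


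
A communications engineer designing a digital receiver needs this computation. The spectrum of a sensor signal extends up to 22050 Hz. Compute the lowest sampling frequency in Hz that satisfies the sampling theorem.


The Nyquist rate is twice the maximum frequency component.
fs_min = 2 * fmax
      = 2 * 22050
      = 44100 Hz

44100


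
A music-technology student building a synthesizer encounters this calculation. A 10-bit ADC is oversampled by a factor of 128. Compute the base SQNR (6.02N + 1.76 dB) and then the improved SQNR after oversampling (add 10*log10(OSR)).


Step 1 — baseline SQNR at Nyquist:
SQNR_base = 6.02*N + 1.76
          = 6.02*10 + 1.76
          = 61.96 dB

Step 2 — oversampling processing gain:
G = 10*log10(OSR) = 10*log10(128) = 21.07 dB

Step 3 — total:
SQNR_total = 61.96 + 21.07 = 83.03 dB

Base SQNR = 61.96 dB; oversampled SQNR = 83.03 dB


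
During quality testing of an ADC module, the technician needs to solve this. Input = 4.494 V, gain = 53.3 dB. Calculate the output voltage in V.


Output voltage from dB gain:
V_out = V_in * 10^(gain_dB / 20)
      = 4.494 * 10^(53.3 / 20)
      = 4.494 * 462.381021
      = 2077.9403 V

2077.9403 V


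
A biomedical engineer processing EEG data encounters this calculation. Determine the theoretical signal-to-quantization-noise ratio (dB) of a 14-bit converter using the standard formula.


Theoretical SNR for a full-scale sinusoid:
SNR = 6.02 * N + 1.76
    = 6.02 * 14 + 1.76
    = 84.28 + 1.76
    = 86.04 dB

86.04 dB


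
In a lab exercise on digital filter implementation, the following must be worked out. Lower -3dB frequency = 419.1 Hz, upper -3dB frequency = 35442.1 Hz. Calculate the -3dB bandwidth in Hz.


Bandwidth is the difference of -3dB frequencies:
BW = f_high - f_low
   = 35442.1 - 419.1
   = 35023.0 Hz

35023.0 Hz


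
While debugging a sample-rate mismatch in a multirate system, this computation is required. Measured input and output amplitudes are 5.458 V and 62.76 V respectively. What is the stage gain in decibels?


Voltage gain in dB:
G = 20 * log10(Vout / Vin)
  = 20 * log10(62.76 / 5.458)
  = 20 * log10(11.498717)
  = 20 * 1.060649
  = 21.21 dB

21.21 dB


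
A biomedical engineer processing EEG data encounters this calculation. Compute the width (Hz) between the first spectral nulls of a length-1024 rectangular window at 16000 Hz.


Main lobe width for a rectangular window:
Width = 2 * fs / N
      = 2 * 16000 / 1024
      = 32000 / 1024
      = 31.25 Hz

31.25 Hz


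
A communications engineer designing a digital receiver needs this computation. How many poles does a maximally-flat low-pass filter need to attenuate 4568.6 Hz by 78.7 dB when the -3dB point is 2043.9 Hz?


Butterworth filter order formula:
n = log10(10^(A/10) - 1) / (2 * log10(f_stop/f_pass))
10^(78.7/10) - 1 = 74131023.1301
f_stop/f_pass = 4568.6 / 2043.9 = 2.2352
n = 11.2646 -> ceil = 12

12


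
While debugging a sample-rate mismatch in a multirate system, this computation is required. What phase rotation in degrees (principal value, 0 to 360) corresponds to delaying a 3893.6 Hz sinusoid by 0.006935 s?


Phase shift from frequency and time delay:
phi = 360 * f * t_delay
    = 360 * 3893.6 * 0.006935
    = 9720.76 degrees
    mod 360 = 0.76 degrees

0.76 degrees


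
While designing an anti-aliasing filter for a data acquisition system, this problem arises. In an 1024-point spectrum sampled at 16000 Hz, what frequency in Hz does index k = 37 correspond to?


Frequency of DFT bin k:
f_k = k * fs / N
    = 37 * 16000 / 1024
    = 592000 / 1024
    = 578.125 Hz

578.125 Hz


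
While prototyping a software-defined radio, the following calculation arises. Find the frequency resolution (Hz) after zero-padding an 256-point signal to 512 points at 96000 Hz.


Frequency resolution after zero-padding:
N_padded = 256 * 2 = 512
df = fs / N_padded
   = 96000 / 512
   = 187.5 Hz

187.5 Hz


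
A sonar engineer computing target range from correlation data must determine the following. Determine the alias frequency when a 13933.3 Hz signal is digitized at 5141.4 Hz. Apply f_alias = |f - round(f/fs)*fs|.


Compute the nearest integer multiple of fs to the signal:
n = round(13933.3 / 5141.4) = 3
f_alias = |13933.3 - 3 * 5141.4|
        = |13933.3 - 15424.2|
        = 1490.9 Hz

1490.9


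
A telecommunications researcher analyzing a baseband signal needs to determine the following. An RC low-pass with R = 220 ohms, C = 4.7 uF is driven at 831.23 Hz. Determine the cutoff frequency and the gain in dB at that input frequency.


Step 1 — cutoff frequency:
fc = 1 / (2*pi*R*C)
C = 4.7 uF = 4.7e-06 F
fc = 1 / (2*pi*220*4.7e-06)
   = 153.922 Hz

Step 2 — magnitude at f = 831.23 Hz:
|H(f)| = 1 / sqrt(1 + (f/fc)^2)
f/fc = 831.23 / 153.922 = 5.400333
|H| = 1 / sqrt(1 + 29.163597) = 0.1820784
|H|_dB = 20*log10(0.1820784) = -14.79 dB

fc = 153.922 Hz; |H(831.23 Hz)| = -14.79 dB


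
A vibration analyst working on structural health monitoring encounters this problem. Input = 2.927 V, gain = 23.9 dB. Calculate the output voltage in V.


Output voltage from dB gain:
V_out = V_in * 10^(gain_dB / 20)
      = 2.927 * 10^(23.9 / 20)
      = 2.927 * 15.667511
      = 45.8588 V

45.8588 V


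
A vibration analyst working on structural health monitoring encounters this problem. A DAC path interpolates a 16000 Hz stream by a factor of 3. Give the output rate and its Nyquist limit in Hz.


Step 1 — output sample rate after interpolation by L:
fs_out = L * fs_in = 3 * 16000 = 48000 Hz

Step 2 — Nyquist frequency of the output stream:
f_Nyq = fs_out / 2 = 48000 / 2 = 24000.0 Hz

fs_out = 48000 Hz; f_Nyquist = 24000.0 Hz


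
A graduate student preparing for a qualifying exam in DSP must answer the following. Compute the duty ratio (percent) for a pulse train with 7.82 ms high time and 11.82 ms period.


Duty cycle as a percentage:
DC = (t_on / T) * 100
   = (7.82 / 11.82) * 100
   = 0.661591 * 100
   = 66.16 %

66.16 %


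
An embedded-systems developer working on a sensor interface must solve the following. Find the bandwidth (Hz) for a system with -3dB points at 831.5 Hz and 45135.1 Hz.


Bandwidth is the difference of -3dB frequencies:
BW = f_high - f_low
   = 45135.1 - 831.5
   = 44303.6 Hz

44303.6 Hz


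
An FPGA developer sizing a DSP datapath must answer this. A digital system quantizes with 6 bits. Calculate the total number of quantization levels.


Number of quantization levels = 2^N
= 2^6
= 64

64


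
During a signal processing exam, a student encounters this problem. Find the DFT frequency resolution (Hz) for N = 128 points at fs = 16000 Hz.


DFT frequency resolution:
df = fs / N
   = 16000 / 128
   = 125.0 Hz

125.0 Hz


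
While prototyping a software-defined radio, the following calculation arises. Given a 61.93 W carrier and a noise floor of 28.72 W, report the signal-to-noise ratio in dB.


SNR in decibels:
SNR = 10 * log10(Ps / Pn)
    = 10 * log10(61.93 / 28.72)
    = 10 * log10(2.1563)
    = 10 * 0.3337
    = 3.34 dB

3.34 dB


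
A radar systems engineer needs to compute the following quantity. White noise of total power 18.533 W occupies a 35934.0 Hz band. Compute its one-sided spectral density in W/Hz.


Power spectral density:
PSD = P / BW
    = 18.533 / 35934.0
    = 0.00051575 W/Hz

0.00051575 W/Hz


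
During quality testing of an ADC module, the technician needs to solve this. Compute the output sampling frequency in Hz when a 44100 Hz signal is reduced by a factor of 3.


Decimation reduces the sample rate:
fs_out = fs_in / M
       = 44100 / 3
       = 14700.0 Hz

14700.0 Hz


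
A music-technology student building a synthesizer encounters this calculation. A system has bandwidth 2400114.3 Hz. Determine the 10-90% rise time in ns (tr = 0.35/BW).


Rise time from bandwidth relationship:
tr = 0.35 / BW
   = 0.35 / 2400114.3
   = 1.458263884e-07 s
   = 145.8264 ns

145.8264 ns


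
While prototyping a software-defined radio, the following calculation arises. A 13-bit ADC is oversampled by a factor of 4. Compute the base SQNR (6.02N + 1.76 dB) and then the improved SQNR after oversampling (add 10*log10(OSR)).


Step 1 — baseline SQNR at Nyquist:
SQNR_base = 6.02*N + 1.76
          = 6.02*13 + 1.76
          = 80.02 dB

Step 2 — oversampling processing gain:
G = 10*log10(OSR) = 10*log10(4) = 6.02 dB

Step 3 — total:
SQNR_total = 80.02 + 6.02 = 86.04 dB

Base SQNR = 80.02 dB; oversampled SQNR = 86.04 dB


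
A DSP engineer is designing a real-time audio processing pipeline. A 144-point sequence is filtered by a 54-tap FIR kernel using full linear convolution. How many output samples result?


Linear convolution output length:
L = N + M - 1
  = 144 + 54 - 1
  = 197 samples

197


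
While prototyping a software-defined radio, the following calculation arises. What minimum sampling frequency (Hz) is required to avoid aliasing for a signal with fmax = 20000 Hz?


The Nyquist rate is twice the maximum frequency component.
fs_min = 2 * fmax
      = 2 * 20000
      = 40000 Hz

40000


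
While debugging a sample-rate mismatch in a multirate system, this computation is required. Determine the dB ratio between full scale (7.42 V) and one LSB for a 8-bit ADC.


Dynamic range from full-scale to LSB:
V_min = V_max / 2^bits = 7.42 / 2^8
DR = 20 * log10(V_max / V_min)
   = 20 * log10(2^8)
   = 20 * 8 * log10(2)
   = 48.16 dB

48.16 dB


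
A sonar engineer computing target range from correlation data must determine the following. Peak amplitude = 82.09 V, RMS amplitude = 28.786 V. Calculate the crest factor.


Crest factor is the ratio of peak to RMS:
CF = V_peak / V_rms
   = 82.09 / 28.786
   = 2.8517

2.8517


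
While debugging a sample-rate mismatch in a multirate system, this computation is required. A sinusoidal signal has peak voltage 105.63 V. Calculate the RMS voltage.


RMS voltage for a sinusoidal waveform:
V_rms = V_peak / sqrt(2)
      = 105.63 / 1.414214
      = 74.692 V

74.692 V


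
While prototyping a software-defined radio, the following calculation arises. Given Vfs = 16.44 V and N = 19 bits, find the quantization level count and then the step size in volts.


Step 1 — number of quantization levels:
L = 2^N = 2^19 = 524288

Step 2 — LSB step size:
delta = Vfs / L
      = 16.44 / 524288
      = 3.136e-05 V

Levels = 524288; step size = 3.136e-05 V


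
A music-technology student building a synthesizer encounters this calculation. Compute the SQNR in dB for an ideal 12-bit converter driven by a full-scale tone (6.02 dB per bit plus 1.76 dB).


Theoretical SNR for a full-scale sinusoid:
SNR = 6.02 * N + 1.76
    = 6.02 * 12 + 1.76
    = 72.24 + 1.76
    = 74.0 dB

74.0 dB


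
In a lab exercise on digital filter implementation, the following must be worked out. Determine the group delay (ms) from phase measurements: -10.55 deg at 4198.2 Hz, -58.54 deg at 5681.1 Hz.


Group delay from phase difference:
tau = -d(phi)/d(omega)
d(phi) = -47.99 deg = -0.837584 rad
d(omega) = 2*pi*(5681.1 - 4198.2) = 9317.3355 rad/s
tau = -(-0.837584) / 9317.3355
    = 0.0899 ms

0.0899 ms


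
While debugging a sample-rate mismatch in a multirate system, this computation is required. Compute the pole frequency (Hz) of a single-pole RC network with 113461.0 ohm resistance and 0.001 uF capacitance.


Cutoff frequency of a first-order RC filter:
fc = 1 / (2 * pi * R * C)
C = 0.001 uF = 1e-09 F
fc = 1 / (2 * pi * 113461.0 * 1e-09)
   = 1 / 0.0007128964881379
   = 1402.728189 Hz

1402.728189 Hz


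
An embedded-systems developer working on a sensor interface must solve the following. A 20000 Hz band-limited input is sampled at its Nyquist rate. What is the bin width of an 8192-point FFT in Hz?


Step 1 — Nyquist sampling rate:
fs = 2 * fmax = 2 * 20000 = 40000 Hz

Step 2 — DFT bin spacing:
df = fs / N = 40000 / 8192 = 4.8828 Hz

4.8828 Hz


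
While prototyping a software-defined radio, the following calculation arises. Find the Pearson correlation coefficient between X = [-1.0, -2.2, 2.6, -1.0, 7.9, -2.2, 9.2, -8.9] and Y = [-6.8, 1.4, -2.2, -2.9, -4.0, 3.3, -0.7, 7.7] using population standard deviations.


Pearson correlation coefficient (population):
r = cov(X,Y) / (std(X) * std(Y))
Mean X = 0.55, Mean Y = -0.525
Cov(X,Y) = -13.8275
Std(X) = 5.503181, Std(Y) = 4.270758
r = -0.5883

-0.5883


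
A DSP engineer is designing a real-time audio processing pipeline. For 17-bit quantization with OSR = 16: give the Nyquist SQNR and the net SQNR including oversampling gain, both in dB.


Step 1 — baseline SQNR at Nyquist:
SQNR_base = 6.02*N + 1.76
          = 6.02*17 + 1.76
          = 104.1 dB

Step 2 — oversampling processing gain:
G = 10*log10(OSR) = 10*log10(16) = 12.04 dB

Step 3 — total:
SQNR_total = 104.1 + 12.04 = 116.14 dB

Base SQNR = 104.1 dB; oversampled SQNR = 116.14 dB


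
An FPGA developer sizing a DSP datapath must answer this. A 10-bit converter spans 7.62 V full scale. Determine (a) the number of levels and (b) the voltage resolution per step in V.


Step 1 — number of quantization levels:
L = 2^N = 2^10 = 1024

Step 2 — LSB step size:
delta = Vfs / L
      = 7.62 / 1024
      = 0.00744141 V

Levels = 1024; step size = 0.00744141 V


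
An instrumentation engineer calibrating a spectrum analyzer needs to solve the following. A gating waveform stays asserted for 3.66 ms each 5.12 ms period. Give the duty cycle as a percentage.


Duty cycle as a percentage:
DC = (t_on / T) * 100
   = (3.66 / 5.12) * 100
   = 0.714844 * 100
   = 71.48 %

71.48 %


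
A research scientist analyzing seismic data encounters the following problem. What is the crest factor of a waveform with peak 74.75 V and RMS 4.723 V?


Crest factor is the ratio of peak to RMS:
CF = V_peak / V_rms
   = 74.75 / 4.723
   = 15.8268

15.8268


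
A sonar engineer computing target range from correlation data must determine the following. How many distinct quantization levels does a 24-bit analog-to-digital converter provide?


Number of quantization levels = 2^N
= 2^24
= 16777216

16777216


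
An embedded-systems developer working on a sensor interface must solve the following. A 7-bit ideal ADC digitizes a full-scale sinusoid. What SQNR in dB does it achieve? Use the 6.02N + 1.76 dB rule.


Theoretical SNR for a full-scale sinusoid:
SNR = 6.02 * N + 1.76
    = 6.02 * 7 + 1.76
    = 42.14 + 1.76
    = 43.9 dB

43.9 dB


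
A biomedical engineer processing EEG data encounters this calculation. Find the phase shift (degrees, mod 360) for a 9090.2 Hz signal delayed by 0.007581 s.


Phase shift from frequency and time delay:
phi = 360 * f * t_delay
    = 360 * 9090.2 * 0.007581
    = 24808.61 degrees
    mod 360 = 328.61 degrees

328.61 degrees


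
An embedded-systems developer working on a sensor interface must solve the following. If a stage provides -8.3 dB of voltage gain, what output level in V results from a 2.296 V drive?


Output voltage from dB gain:
V_out = V_in * 10^(gain_dB / 20)
      = 2.296 * 10^(-8.3 / 20)
      = 2.296 * 0.384592
      = 0.883 V

0.883 V


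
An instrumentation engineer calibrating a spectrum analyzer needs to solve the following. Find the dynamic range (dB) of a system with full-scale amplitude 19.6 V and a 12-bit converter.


Dynamic range from full-scale to LSB:
V_min = V_max / 2^bits = 19.6 / 2^12
DR = 20 * log10(V_max / V_min)
   = 20 * log10(2^12)
   = 20 * 12 * log10(2)
   = 72.25 dB

72.25 dB


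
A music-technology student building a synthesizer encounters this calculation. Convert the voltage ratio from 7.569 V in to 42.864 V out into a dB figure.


Voltage gain in dB:
G = 20 * log10(Vout / Vin)
  = 20 * log10(42.864 / 7.569)
  = 20 * log10(5.663099)
  = 20 * 0.753054
  = 15.06 dB

15.06 dB


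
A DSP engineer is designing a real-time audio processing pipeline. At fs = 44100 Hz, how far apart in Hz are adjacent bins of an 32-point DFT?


DFT frequency resolution:
df = fs / N
   = 44100 / 32
   = 1378.125 Hz

1378.125 Hz


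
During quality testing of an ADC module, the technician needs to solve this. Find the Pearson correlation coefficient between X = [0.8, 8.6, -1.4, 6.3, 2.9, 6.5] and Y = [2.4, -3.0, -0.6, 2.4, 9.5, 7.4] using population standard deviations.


Pearson correlation coefficient (population):
r = cov(X,Y) / (std(X) * std(Y))
Mean X = 3.95, Mean Y = 3.0167
Cov(X,Y) = -0.6275
Std(X) = 3.495116, Std(Y) = 4.306745
r = -0.0417

-0.0417


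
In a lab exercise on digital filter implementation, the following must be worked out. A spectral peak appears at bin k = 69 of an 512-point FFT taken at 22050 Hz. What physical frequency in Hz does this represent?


Frequency of DFT bin k:
f_k = k * fs / N
    = 69 * 22050 / 512
    = 1521450 / 512
    = 2971.582 Hz

2971.582 Hz


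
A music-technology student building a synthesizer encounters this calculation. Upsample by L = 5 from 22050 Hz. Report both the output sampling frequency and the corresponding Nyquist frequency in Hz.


Step 1 — output sample rate after interpolation by L:
fs_out = L * fs_in = 5 * 22050 = 110250 Hz

Step 2 — Nyquist frequency of the output stream:
f_Nyq = fs_out / 2 = 110250 / 2 = 55125.0 Hz

fs_out = 110250 Hz; f_Nyquist = 55125.0 Hz


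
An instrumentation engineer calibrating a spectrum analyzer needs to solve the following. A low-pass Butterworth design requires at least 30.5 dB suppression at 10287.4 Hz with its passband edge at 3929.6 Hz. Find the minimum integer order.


Butterworth filter order formula:
n = log10(10^(A/10) - 1) / (2 * log10(f_stop/f_pass))
10^(30.5/10) - 1 = 1121.0185
f_stop/f_pass = 10287.4 / 3929.6 = 2.6179
n = 3.6482 -> ceil = 4

4


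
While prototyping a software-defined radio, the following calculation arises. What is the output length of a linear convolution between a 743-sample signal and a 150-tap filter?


Linear convolution output length:
L = N + M - 1
  = 743 + 150 - 1
  = 892 samples

892


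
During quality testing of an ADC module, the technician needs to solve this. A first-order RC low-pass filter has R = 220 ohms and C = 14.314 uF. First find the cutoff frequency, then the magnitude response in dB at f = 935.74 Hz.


Step 1 — cutoff frequency:
fc = 1 / (2*pi*R*C)
C = 14.314 uF = 1.4314e-05 F
fc = 1 / (2*pi*220*1.4314e-05)
   = 50.5401 Hz

Step 2 — magnitude at f = 935.74 Hz:
|H(f)| = 1 / sqrt(1 + (f/fc)^2)
f/fc = 935.74 / 50.5401 = 18.514803
|H| = 1 / sqrt(1 + 342.79793) = 0.0539322
|H|_dB = 20*log10(0.0539322) = -25.36 dB

fc = 50.5401 Hz; |H(935.74 Hz)| = -25.36 dB


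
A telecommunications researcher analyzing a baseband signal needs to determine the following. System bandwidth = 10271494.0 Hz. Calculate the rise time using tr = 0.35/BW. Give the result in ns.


Rise time from bandwidth relationship:
tr = 0.35 / BW
   = 0.35 / 10271494.0
   = 3.407488726e-08 s
   = 34.0749 ns

34.0749 ns


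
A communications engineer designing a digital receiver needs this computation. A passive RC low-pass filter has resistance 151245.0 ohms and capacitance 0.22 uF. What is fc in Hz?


Cutoff frequency of a first-order RC filter:
fc = 1 / (2 * pi * R * C)
C = 0.22 uF = 2.2e-07 F
fc = 1 / (2 * pi * 151245.0 * 2.2e-07)
   = 1 / 0.20906607959256
   = 4.783177 Hz

4.783177 Hz


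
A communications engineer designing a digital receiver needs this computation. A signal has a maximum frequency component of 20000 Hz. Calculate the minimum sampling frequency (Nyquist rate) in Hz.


The Nyquist rate is twice the maximum frequency component.
fs_min = 2 * fmax
      = 2 * 20000
      = 40000 Hz

40000


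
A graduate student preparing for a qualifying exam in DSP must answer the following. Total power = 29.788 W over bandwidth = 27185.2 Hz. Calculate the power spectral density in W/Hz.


Power spectral density:
PSD = P / BW
    = 29.788 / 27185.2
    = 0.00109574 W/Hz

0.00109574 W/Hz


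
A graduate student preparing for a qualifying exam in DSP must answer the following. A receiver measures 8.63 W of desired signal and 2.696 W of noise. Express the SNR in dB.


SNR in decibels:
SNR = 10 * log10(Ps / Pn)
    = 10 * log10(8.63 / 2.696)
    = 10 * log10(3.201)
    = 10 * 0.5053
    = 5.05 dB

5.05 dB


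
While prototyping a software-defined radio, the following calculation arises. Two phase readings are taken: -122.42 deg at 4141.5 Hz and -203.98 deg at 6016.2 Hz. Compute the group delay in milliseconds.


Group delay from phase difference:
tau = -d(phi)/d(omega)
d(phi) = -81.56 deg = -1.423491 rad
d(omega) = 2*pi*(6016.2 - 4141.5) = 11779.0875 rad/s
tau = -(-1.423491) / 11779.0875
    = 0.1208 ms

0.1208 ms


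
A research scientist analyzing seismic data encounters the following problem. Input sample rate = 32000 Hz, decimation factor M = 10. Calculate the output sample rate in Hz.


Decimation reduces the sample rate:
fs_out = fs_in / M
       = 32000 / 10
       = 3200.0 Hz

3200.0 Hz


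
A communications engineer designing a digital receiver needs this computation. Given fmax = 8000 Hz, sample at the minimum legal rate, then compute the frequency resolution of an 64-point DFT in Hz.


Step 1 — Nyquist sampling rate:
fs = 2 * fmax = 2 * 8000 = 16000 Hz

Step 2 — DFT bin spacing:
df = fs / N = 16000 / 64 = 250.0 Hz

250.0 Hz


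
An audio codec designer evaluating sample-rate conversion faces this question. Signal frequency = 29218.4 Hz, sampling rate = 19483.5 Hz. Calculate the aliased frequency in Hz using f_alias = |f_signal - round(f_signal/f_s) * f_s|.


Compute the nearest integer multiple of fs to the signal:
n = round(29218.4 / 19483.5) = 1
f_alias = |29218.4 - 1 * 19483.5|
        = |29218.4 - 19483.5|
        = 9734.9 Hz

9734.9


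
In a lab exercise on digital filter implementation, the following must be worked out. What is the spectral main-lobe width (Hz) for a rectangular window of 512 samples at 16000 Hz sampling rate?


Main lobe width for a rectangular window:
Width = 2 * fs / N
      = 2 * 16000 / 512
      = 32000 / 512
      = 62.5 Hz

62.5 Hz


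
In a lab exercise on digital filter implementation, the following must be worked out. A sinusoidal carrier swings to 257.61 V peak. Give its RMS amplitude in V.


RMS voltage for a sinusoidal waveform:
V_rms = V_peak / sqrt(2)
      = 257.61 / 1.414214
      = 182.158 V

182.158 V


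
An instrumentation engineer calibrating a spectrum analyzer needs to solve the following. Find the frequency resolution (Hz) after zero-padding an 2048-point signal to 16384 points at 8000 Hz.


Frequency resolution after zero-padding:
N_padded = 2048 * 8 = 16384
df = fs / N_padded
   = 8000 / 16384
   = 0.4883 Hz

0.4883 Hz


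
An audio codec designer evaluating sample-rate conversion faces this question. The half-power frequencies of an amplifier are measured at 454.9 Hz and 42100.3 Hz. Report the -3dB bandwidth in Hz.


Bandwidth is the difference of -3dB frequencies:
BW = f_high - f_low
   = 42100.3 - 454.9
   = 41645.4 Hz

41645.4 Hz


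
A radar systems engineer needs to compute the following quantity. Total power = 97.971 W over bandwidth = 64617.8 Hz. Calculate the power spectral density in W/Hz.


Power spectral density:
PSD = P / BW
    = 97.971 / 64617.8
    = 0.00151616 W/Hz

0.00151616 W/Hz


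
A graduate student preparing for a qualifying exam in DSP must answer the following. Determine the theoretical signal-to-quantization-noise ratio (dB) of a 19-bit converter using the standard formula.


Theoretical SNR for a full-scale sinusoid:
SNR = 6.02 * N + 1.76
    = 6.02 * 19 + 1.76
    = 114.38 + 1.76
    = 116.14 dB

116.14 dB


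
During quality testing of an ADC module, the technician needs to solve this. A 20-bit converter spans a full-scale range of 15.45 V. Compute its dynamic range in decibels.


Dynamic range from full-scale to LSB:
V_min = V_max / 2^bits = 15.45 / 2^20
DR = 20 * log10(V_max / V_min)
   = 20 * log10(2^20)
   = 20 * 20 * log10(2)
   = 120.41 dB

120.41 dB


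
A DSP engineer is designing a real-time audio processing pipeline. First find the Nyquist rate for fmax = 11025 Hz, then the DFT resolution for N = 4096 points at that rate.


Step 1 — Nyquist sampling rate:
fs = 2 * fmax = 2 * 11025 = 22050 Hz

Step 2 — DFT bin spacing:
df = fs / N = 22050 / 4096 = 5.3833 Hz

5.3833 Hz


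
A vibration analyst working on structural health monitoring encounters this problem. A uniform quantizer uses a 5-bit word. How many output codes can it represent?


Number of quantization levels = 2^N
= 2^5
= 32

32


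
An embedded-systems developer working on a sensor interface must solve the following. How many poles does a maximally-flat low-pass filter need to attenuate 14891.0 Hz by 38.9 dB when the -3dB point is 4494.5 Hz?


Butterworth filter order formula:
n = log10(10^(A/10) - 1) / (2 * log10(f_stop/f_pass))
10^(38.9/10) - 1 = 7761.4712
f_stop/f_pass = 14891.0 / 4494.5 = 3.3132
n = 3.7386 -> ceil = 4

4


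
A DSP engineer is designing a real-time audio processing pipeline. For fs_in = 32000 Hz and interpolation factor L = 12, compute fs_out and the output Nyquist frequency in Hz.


Step 1 — output sample rate after interpolation by L:
fs_out = L * fs_in = 12 * 32000 = 384000 Hz

Step 2 — Nyquist frequency of the output stream:
f_Nyq = fs_out / 2 = 384000 / 2 = 192000.0 Hz

fs_out = 384000 Hz; f_Nyquist = 192000.0 Hz


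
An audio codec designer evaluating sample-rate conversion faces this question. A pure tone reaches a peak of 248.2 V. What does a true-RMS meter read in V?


RMS voltage for a sinusoidal waveform:
V_rms = V_peak / sqrt(2)
      = 248.2 / 1.414214
      = 175.504 V

175.504 V


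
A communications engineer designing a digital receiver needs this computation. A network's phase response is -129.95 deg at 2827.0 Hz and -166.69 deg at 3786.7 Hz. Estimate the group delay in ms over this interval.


Group delay from phase difference:
tau = -d(phi)/d(omega)
d(phi) = -36.74 deg = -0.641234 rad
d(omega) = 2*pi*(3786.7 - 2827.0) = 6029.9729 rad/s
tau = -(-0.641234) / 6029.9729
    = 0.1063 ms

0.1063 ms


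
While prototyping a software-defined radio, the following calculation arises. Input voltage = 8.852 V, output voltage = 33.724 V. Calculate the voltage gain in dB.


Voltage gain in dB:
G = 20 * log10(Vout / Vin)
  = 20 * log10(33.724 / 8.852)
  = 20 * log10(3.809761)
  = 20 * 0.580898
  = 11.62 dB

11.62 dB


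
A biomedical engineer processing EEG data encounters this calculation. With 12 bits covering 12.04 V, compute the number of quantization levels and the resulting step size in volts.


Step 1 — number of quantization levels:
L = 2^N = 2^12 = 4096

Step 2 — LSB step size:
delta = Vfs / L
      = 12.04 / 4096
      = 0.00293945 V

Levels = 4096; step size = 0.00293945 V


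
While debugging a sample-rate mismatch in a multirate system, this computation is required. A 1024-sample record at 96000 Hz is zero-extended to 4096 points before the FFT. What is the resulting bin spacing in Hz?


Frequency resolution after zero-padding:
N_padded = 1024 * 4 = 4096
df = fs / N_padded
   = 96000 / 4096
   = 23.4375 Hz

23.4375 Hz


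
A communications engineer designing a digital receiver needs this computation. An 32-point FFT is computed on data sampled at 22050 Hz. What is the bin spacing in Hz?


DFT frequency resolution:
df = fs / N
   = 22050 / 32
   = 689.0625 Hz

689.0625 Hz


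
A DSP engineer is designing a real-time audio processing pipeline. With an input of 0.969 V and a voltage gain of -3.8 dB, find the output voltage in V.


Output voltage from dB gain:
V_out = V_in * 10^(gain_dB / 20)
      = 0.969 * 10^(-3.8 / 20)
      = 0.969 * 0.645654
      = 0.6256 V

0.6256 V


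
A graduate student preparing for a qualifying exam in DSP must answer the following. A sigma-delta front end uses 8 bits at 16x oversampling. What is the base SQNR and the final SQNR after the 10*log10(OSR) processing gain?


Step 1 — baseline SQNR at Nyquist:
SQNR_base = 6.02*N + 1.76
          = 6.02*8 + 1.76
          = 49.92 dB

Step 2 — oversampling processing gain:
G = 10*log10(OSR) = 10*log10(16) = 12.04 dB

Step 3 — total:
SQNR_total = 49.92 + 12.04 = 61.96 dB

Base SQNR = 49.92 dB; oversampled SQNR = 61.96 dB


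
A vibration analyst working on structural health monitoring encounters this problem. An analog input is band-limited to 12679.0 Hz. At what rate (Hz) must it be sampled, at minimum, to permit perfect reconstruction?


The Nyquist rate is twice the maximum frequency component.
fs_min = 2 * fmax
      = 2 * 12679.0
      = 25358.0 Hz

25358.0


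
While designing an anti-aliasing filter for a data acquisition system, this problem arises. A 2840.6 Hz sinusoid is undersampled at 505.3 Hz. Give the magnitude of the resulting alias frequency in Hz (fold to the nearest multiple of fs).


Compute the nearest integer multiple of fs to the signal:
n = round(2840.6 / 505.3) = 6
f_alias = |2840.6 - 6 * 505.3|
        = |2840.6 - 3031.8|
        = 191.2 Hz

191.2


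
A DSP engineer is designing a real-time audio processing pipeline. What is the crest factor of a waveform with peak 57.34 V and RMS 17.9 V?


Crest factor is the ratio of peak to RMS:
CF = V_peak / V_rms
   = 57.34 / 17.9
   = 3.2034

3.2034


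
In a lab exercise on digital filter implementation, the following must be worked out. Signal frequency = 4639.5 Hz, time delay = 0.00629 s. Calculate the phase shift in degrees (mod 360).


Phase shift from frequency and time delay:
phi = 360 * f * t_delay
    = 360 * 4639.5 * 0.00629
    = 10505.68 degrees
    mod 360 = 65.68 degrees

65.68 degrees


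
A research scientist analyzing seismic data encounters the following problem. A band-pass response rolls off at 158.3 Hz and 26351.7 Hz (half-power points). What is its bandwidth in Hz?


Bandwidth is the difference of -3dB frequencies:
BW = f_high - f_low
   = 26351.7 - 158.3
   = 26193.4 Hz

26193.4 Hz


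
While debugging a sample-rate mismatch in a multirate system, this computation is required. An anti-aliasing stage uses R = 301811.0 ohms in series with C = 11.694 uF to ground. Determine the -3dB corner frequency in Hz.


Cutoff frequency of a first-order RC filter:
fc = 1 / (2 * pi * R * C)
C = 11.694 uF = 1.1694e-05 F
fc = 1 / (2 * pi * 301811.0 * 1.1694e-05)
   = 1 / 22.175734950074
   = 0.045094 Hz

0.045094 Hz


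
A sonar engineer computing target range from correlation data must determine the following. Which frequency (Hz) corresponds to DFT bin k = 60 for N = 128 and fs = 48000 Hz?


Frequency of DFT bin k:
f_k = k * fs / N
    = 60 * 48000 / 128
    = 2880000 / 128
    = 22500.0 Hz

22500.0 Hz


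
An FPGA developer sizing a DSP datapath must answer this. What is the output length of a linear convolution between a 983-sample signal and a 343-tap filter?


Linear convolution output length:
L = N + M - 1
  = 983 + 343 - 1
  = 1325 samples

1325


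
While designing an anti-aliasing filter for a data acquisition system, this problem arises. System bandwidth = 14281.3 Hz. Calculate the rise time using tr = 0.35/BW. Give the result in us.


Rise time from bandwidth relationship:
tr = 0.35 / BW
   = 0.35 / 14281.3
   = 2.450757284e-05 s
   = 24.5076 us

24.5076 us


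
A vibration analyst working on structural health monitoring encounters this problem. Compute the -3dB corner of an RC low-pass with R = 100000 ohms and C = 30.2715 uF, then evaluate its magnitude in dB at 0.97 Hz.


Step 1 — cutoff frequency:
fc = 1 / (2*pi*R*C)
C = 30.2715 uF = 3.02715e-05 F
fc = 1 / (2*pi*100000*3.02715e-05)
   = 0.0525758 Hz

Step 2 — magnitude at f = 0.97 Hz:
|H(f)| = 1 / sqrt(1 + (f/fc)^2)
f/fc = 0.97 / 0.0525758 = 18.449553
|H| = 1 / sqrt(1 + 340.386006) = 0.0541224
|H|_dB = 20*log10(0.0541224) = -25.33 dB

fc = 0.0525758 Hz; |H(0.97 Hz)| = -25.33 dB


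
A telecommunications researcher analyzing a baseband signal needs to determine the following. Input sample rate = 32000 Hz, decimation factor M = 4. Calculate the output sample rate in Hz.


Decimation reduces the sample rate:
fs_out = fs_in / M
       = 32000 / 4
       = 8000.0 Hz

8000.0 Hz


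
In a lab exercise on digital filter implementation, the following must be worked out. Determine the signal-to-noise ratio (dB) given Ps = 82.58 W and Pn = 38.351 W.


SNR in decibels:
SNR = 10 * log10(Ps / Pn)
    = 10 * log10(82.58 / 38.351)
    = 10 * log10(2.1533)
    = 10 * 0.3331
    = 3.33 dB

3.33 dB


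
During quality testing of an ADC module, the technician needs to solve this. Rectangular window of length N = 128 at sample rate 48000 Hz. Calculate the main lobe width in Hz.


Main lobe width for a rectangular window:
Width = 2 * fs / N
      = 2 * 48000 / 128
      = 96000 / 128
      = 750.0 Hz

750.0 Hz


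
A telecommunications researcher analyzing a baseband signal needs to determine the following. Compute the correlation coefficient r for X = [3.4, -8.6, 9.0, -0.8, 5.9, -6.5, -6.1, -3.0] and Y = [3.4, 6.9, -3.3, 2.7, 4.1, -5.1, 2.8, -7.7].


Pearson correlation coefficient (population):
r = cov(X,Y) / (std(X) * std(Y))
Mean X = -0.8375, Mean Y = 0.475
Cov(X,Y) = -1.637188
Std(X) = 5.96677, Std(Y) = 4.815275
r = -0.057

-0.057


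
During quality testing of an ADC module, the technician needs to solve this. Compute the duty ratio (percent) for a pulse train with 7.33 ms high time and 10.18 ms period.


Duty cycle as a percentage:
DC = (t_on / T) * 100
   = (7.33 / 10.18) * 100
   = 0.720039 * 100
   = 72.0 %

72.0 %


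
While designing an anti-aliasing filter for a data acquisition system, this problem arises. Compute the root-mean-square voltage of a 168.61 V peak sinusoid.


RMS voltage for a sinusoidal waveform:
V_rms = V_peak / sqrt(2)
      = 168.61 / 1.414214
      = 119.225 V

119.225 V


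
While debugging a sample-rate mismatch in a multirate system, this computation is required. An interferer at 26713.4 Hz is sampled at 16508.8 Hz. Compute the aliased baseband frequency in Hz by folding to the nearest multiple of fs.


Compute the nearest integer multiple of fs to the signal:
n = round(26713.4 / 16508.8) = 2
f_alias = |26713.4 - 2 * 16508.8|
        = |26713.4 - 33017.6|
        = 6304.2 Hz

6304.2


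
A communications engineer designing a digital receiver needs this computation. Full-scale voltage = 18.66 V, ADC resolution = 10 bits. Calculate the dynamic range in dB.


Dynamic range from full-scale to LSB:
V_min = V_max / 2^bits = 18.66 / 2^10
DR = 20 * log10(V_max / V_min)
   = 20 * log10(2^10)
   = 20 * 10 * log10(2)
   = 60.21 dB

60.21 dB


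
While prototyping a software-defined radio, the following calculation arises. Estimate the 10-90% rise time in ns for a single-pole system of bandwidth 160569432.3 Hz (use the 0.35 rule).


Rise time from bandwidth relationship:
tr = 0.35 / BW
   = 0.35 / 160569432.3
   = 2.179742402e-09 s
   = 2.1797 ns

2.1797 ns


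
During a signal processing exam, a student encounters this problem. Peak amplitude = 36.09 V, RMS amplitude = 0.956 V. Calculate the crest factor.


Crest factor is the ratio of peak to RMS:
CF = V_peak / V_rms
   = 36.09 / 0.956
   = 37.751

37.751


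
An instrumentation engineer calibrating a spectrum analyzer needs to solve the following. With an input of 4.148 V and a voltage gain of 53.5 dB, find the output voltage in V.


Output voltage from dB gain:
V_out = V_in * 10^(gain_dB / 20)
      = 4.148 * 10^(53.5 / 20)
      = 4.148 * 473.151259
      = 1962.6314 V

1962.6314 V


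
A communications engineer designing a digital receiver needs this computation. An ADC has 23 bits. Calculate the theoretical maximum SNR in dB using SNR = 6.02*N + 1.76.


Theoretical SNR for a full-scale sinusoid:
SNR = 6.02 * N + 1.76
    = 6.02 * 23 + 1.76
    = 138.46 + 1.76
    = 140.22 dB

140.22 dB


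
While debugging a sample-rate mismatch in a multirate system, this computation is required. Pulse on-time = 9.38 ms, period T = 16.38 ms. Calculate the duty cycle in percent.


Duty cycle as a percentage:
DC = (t_on / T) * 100
   = (9.38 / 16.38) * 100
   = 0.57265 * 100
   = 57.26 %

57.26 %


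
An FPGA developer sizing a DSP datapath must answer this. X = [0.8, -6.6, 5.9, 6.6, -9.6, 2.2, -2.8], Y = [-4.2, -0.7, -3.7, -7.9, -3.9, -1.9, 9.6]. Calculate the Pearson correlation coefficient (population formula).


Pearson correlation coefficient (population):
r = cov(X,Y) / (std(X) * std(Y))
Mean X = -0.5, Mean Y = -1.8143
Cov(X,Y) = -10.382857
Std(X) = 5.677776, Std(Y) = 5.10138
r = -0.3585

-0.3585


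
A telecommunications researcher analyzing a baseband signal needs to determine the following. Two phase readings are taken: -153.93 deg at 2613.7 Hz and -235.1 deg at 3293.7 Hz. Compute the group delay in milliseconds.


Group delay from phase difference:
tau = -d(phi)/d(omega)
d(phi) = -81.17 deg = -1.416684 rad
d(omega) = 2*pi*(3293.7 - 2613.7) = 4272.566 rad/s
tau = -(-1.416684) / 4272.566
    = 0.3316 ms

0.3316 ms


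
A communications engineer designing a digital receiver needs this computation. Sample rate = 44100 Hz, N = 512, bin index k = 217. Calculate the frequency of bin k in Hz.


Frequency of DFT bin k:
f_k = k * fs / N
    = 217 * 44100 / 512
    = 9569700 / 512
    = 18690.82 Hz

18690.82 Hz


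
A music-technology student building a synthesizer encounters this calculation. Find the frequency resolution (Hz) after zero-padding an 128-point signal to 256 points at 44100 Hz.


Frequency resolution after zero-padding:
N_padded = 128 * 2 = 256
df = fs / N_padded
   = 44100 / 256
   = 172.2656 Hz

172.2656 Hz


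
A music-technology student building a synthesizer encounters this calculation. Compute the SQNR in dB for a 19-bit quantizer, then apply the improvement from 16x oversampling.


Step 1 — baseline SQNR at Nyquist:
SQNR_base = 6.02*N + 1.76
          = 6.02*19 + 1.76
          = 116.14 dB

Step 2 — oversampling processing gain:
G = 10*log10(OSR) = 10*log10(16) = 12.04 dB

Step 3 — total:
SQNR_total = 116.14 + 12.04 = 128.18 dB

Base SQNR = 116.14 dB; oversampled SQNR = 128.18 dB


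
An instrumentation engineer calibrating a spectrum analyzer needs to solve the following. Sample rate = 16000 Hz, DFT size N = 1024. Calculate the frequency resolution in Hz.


DFT frequency resolution:
df = fs / N
   = 16000 / 1024
   = 15.625 Hz

15.625 Hz
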